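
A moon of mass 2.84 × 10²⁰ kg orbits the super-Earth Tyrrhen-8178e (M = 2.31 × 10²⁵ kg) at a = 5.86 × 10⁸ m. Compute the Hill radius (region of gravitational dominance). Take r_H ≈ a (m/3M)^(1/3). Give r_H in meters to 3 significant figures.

9.38 × 10⁶ m

r_H ≈ a (m/3M)^(1/3)
    = (5.86 × 10⁸) × (2.84 × 10²⁰ / (3 × 2.31 × 10²⁵))^(1/3)
    = 9.38 × 10⁶ m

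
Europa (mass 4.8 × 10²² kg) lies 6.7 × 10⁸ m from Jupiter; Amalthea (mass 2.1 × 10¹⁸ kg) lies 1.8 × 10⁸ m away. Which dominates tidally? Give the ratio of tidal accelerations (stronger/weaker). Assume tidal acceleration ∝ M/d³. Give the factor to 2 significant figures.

Tidal stretch scales as M/d³; compute that for each body.
Europa: (4.8 × 10²²) / (6.7 × 10⁸)³ = 1.596 × 10⁻⁴
Amalthea: (2.1 × 10¹⁸) / (1.8 × 10⁸)³ = 3.601 × 10⁻⁷
Ratio (larger/smaller) = 440

Europa, by a factor of ≈ 440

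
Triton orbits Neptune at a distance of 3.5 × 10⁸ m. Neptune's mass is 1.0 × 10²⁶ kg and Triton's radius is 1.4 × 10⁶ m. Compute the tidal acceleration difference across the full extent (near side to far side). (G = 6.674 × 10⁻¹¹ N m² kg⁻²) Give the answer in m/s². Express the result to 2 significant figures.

Near-to-far spans 2r, so the tidal difference is twice the near-to-center value: 4GMr/d³.
Δa = 4GMr/d³
   = 4 × (6.674 × 10⁻¹¹) × (1.0 × 10²⁶) × (1.4 × 10⁶) / (3.5 × 10⁸)³
   = 8.7 × 10⁻⁴ m/s²

8.7 × 10⁻⁴ m/s²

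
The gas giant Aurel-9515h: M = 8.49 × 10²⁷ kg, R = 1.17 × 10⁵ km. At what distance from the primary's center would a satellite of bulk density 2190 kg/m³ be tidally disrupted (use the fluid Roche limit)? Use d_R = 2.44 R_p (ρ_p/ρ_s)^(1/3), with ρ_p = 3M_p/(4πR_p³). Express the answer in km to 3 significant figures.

2.38 × 10⁵ km

ρ_p = 3M_p/(4πR_p³) = 3 × (8.49 × 10²⁷) / (4π × (1.17 × 10⁸ m)³) = 1270 kg/m³
d_R = 2.44 × 1.17 × 10⁵ km × (1270/2190)^(1/3)
    = 2.38 × 10⁵ km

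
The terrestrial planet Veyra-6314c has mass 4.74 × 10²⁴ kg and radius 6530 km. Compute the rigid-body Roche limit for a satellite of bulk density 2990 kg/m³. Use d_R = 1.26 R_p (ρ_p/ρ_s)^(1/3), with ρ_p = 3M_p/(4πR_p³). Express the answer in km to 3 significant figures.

9110 km

ρ_p = 3M_p/(4πR_p³) = 3 × (4.74 × 10²⁴) / (4π × (6.53 × 10⁶ m)³) = 4060 kg/m³
d_R = 1.26 × 6530 km × (4060/2990)^(1/3)
    = 9110 km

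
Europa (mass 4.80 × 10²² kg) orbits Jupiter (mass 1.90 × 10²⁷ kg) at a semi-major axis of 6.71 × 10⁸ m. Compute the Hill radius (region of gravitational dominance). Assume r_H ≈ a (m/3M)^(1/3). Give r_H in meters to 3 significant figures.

r_H ≈ a (m/3M)^(1/3)
    = (6.71 × 10⁸) × (4.80 × 10²² / (3 × 1.90 × 10²⁷))^(1/3)
    = 1.37 × 10⁷ m

1.37 × 10⁷ m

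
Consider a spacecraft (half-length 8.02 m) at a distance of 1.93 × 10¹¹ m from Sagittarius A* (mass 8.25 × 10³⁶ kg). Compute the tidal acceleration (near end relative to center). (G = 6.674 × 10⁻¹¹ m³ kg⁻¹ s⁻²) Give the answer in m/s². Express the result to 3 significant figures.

1.23 × 10⁻⁶ m/s²

Δa = 2GMr/d³
   = 2 × (6.674 × 10⁻¹¹) × (8.25 × 10³⁶) × (8.02) / (1.93 × 10¹¹)³
   = 1.23 × 10⁻⁶ m/s²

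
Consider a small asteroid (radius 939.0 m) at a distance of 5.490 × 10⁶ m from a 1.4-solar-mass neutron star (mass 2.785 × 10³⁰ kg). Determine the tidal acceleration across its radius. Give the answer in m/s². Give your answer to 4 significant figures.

2.110 × 10³ m/s²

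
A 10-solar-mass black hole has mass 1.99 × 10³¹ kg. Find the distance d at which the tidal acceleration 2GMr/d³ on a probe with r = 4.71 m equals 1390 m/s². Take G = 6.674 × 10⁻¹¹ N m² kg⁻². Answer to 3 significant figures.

2GMr/d³ = a_tidal  ⇒  d = (2GMr / a_tidal)^(1/3)
d = (2 × 6.674×10⁻¹¹ × (1.99 × 10³¹) × (4.71) / (1390))^(1/3)
  = 2.08 × 10⁶ m

2.08 × 10⁶ m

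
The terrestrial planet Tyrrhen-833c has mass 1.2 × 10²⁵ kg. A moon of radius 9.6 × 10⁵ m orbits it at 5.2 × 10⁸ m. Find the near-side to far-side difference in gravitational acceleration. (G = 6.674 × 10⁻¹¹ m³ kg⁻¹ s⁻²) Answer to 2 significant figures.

Differencing GM/(d−r)² and GM/(d+r)² to first order in r/d gives 4GMr/d³.
Δa = 4GMr/d³
   = 4 × (6.674 × 10⁻¹¹) × (1.2 × 10²⁵) × (9.6 × 10⁵) / (5.2 × 10⁸)³
   = 2.2 × 10⁻⁵ m/s²

2.2 × 10⁻⁵ m/s²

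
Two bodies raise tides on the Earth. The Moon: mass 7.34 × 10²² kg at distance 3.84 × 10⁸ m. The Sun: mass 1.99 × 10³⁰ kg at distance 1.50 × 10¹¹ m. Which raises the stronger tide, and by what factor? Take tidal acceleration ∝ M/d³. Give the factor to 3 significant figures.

The Moon, by a factor of ≈ 2.20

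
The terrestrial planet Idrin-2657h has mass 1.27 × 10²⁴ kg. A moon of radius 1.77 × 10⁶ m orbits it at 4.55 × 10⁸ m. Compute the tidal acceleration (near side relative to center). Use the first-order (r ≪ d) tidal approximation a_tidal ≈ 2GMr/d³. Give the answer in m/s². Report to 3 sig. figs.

Δa = 2GMr/d³
   = 2 × (6.674 × 10⁻¹¹) × (1.27 × 10²⁴) × (1.77 × 10⁶) / (4.55 × 10⁸)³
   = 3.19 × 10⁻⁶ m/s²

3.19 × 10⁻⁶ m/s²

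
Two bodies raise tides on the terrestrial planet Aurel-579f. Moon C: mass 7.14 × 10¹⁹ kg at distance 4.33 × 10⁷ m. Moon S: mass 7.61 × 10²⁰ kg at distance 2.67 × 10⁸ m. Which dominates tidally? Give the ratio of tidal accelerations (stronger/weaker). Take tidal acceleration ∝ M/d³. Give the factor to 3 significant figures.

The tide-raising term goes as M/d³ (the gradient of a 1/d² field).
Moon C: (7.14 × 10¹⁹) / (4.33 × 10⁷)³ = 8.795 × 10⁻⁴
Moon S: (7.61 × 10²⁰) / (2.67 × 10⁸)³ = 3.998 × 10⁻⁵
Ratio (larger/smaller) = 22.0

Moon C, by a factor of ≈ 22.0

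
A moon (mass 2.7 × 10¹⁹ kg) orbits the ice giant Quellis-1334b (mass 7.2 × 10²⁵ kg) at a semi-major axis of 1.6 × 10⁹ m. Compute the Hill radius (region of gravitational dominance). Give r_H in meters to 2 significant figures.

8.0 × 10⁶ m

r_H ≈ a (m/3M)^(1/3)
    = (1.6 × 10⁹) × (2.7 × 10¹⁹ / (3 × 7.2 × 10²⁵))^(1/3)
    = 8.0 × 10⁶ m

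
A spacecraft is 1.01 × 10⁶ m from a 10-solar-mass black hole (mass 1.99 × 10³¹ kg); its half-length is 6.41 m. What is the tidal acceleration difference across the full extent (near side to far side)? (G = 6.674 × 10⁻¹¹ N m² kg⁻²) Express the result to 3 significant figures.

Δg = 4GMr/d³
   = 4 × (6.674 × 10⁻¹¹) × (1.99 × 10³¹) × (6.41) / (1.01 × 10⁶)³
   = 3.31 × 10⁴ m/s²

3.31 × 10⁴ m/s²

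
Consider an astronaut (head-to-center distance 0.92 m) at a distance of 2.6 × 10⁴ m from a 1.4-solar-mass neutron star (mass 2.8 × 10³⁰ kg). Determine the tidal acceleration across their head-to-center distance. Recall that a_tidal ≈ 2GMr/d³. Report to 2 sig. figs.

a_tidal = 2GMr/d³
        = 2 × (6.674 × 10⁻¹¹) × (2.8 × 10³⁰) × (0.92) / (2.6 × 10⁴)³
        = 2.0 × 10⁷ m/s²

2.0 × 10⁷ m/s²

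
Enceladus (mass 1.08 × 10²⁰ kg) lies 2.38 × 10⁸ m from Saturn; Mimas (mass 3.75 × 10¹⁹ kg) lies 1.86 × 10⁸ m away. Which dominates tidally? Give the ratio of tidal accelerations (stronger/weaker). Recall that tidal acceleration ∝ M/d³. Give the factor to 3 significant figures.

The tide-raising term goes as M/d³ (the gradient of a 1/d² field).
Enceladus: (1.08 × 10²⁰) / (2.38 × 10⁸)³ = 8.011 × 10⁻⁶
Mimas: (3.75 × 10¹⁹) / (1.86 × 10⁸)³ = 5.828 × 10⁻⁶
Ratio (larger/smaller) = 1.37

Enceladus, by a factor of ≈ 1.37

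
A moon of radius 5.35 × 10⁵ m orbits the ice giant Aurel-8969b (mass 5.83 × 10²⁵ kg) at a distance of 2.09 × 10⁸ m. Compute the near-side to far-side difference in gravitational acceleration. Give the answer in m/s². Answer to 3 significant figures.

9.12 × 10⁻⁴ m/s²

The field gradient is 2GM/d³; across the full diameter 2r the difference is 4GMr/d³.
a_tidal = 4GMr/d³
        = 4 × (6.674 × 10⁻¹¹) × (5.83 × 10²⁵) × (5.35 × 10⁵) / (2.09 × 10⁸)³
        = 9.12 × 10⁻⁴ m/s²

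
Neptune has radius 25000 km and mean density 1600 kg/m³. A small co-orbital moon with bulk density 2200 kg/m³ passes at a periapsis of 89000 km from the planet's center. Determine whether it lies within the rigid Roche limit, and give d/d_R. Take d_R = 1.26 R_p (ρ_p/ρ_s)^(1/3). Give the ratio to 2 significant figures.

d_R = 1.26 × (25000 km) × (1600/2200)^(1/3) = 28330 km
d/d_R = (89000) / (28330) = 3.1
Since d/d_R > 1, the body is outside the Roche limit.

outside; d/d_R ≈ 3.1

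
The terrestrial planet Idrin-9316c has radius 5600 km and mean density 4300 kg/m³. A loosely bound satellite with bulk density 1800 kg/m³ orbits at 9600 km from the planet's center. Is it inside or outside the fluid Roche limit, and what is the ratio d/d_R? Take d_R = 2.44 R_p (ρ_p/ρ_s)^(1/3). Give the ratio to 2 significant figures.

inside; d/d_R ≈ 0.53

d_R = 2.44 × (5600 km) × (4300/1800)^(1/3) = 18270 km
d/d_R = (9600) / (18270) = 0.53
Since d/d_R < 1, the body is inside the Roche limit.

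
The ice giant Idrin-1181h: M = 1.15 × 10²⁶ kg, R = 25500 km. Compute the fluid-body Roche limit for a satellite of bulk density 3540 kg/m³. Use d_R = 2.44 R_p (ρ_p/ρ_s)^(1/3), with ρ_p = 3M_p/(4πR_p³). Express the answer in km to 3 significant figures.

48300 km

ρ_p = 3M_p/(4πR_p³) = 3 × (1.15 × 10²⁶) / (4π × (2.55 × 10⁷ m)³) = 1660 kg/m³
d_R = 2.44 × 25500 km × (1660/3540)^(1/3)
    = 48300 km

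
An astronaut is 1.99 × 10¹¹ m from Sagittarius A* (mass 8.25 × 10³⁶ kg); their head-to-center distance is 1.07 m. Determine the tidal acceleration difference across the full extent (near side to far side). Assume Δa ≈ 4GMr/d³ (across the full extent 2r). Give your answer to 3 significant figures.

2.99 × 10⁻⁷ m/s²

Differencing GM/(d−r)² and GM/(d+r)² to first order in r/d gives 4GMr/d³.
Δg = 4GMr/d³
   = 4 × (6.674 × 10⁻¹¹) × (8.25 × 10³⁶) × (1.07) / (1.99 × 10¹¹)³
   = 2.99 × 10⁻⁷ m/s²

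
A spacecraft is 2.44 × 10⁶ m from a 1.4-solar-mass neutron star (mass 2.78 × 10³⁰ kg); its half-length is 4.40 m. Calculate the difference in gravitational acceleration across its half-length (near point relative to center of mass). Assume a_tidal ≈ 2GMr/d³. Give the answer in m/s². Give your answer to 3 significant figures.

1.12 × 10² m/s²

The tidal stretch is the gradient of GM/d² times the body's extent r, hence the 1/d³ dependence.
a_tidal = 2GMr/d³
        = 2 × (6.674 × 10⁻¹¹) × (2.78 × 10³⁰) × (4.40) / (2.44 × 10⁶)³
        = 1.12 × 10² m/s²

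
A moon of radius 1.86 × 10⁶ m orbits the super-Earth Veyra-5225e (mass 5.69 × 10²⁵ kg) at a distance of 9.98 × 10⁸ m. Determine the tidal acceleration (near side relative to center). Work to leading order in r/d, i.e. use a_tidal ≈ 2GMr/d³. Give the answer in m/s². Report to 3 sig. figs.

Δa = 2GMr/d³
   = 2 × (6.674 × 10⁻¹¹) × (5.69 × 10²⁵) × (1.86 × 10⁶) / (9.98 × 10⁸)³
   = 1.42 × 10⁻⁵ m/s²

1.42 × 10⁻⁵ m/s²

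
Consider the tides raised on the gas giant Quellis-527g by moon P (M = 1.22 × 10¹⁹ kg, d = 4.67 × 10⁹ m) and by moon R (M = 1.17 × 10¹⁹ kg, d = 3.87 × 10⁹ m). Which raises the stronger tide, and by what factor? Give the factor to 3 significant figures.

Moon R, by a factor of ≈ 1.69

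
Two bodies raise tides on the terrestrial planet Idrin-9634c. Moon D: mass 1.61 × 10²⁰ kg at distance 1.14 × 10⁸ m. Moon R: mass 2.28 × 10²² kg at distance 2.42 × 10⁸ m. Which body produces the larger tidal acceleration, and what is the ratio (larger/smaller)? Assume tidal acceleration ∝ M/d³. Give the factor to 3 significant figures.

Moon R, by a factor of ≈ 14.8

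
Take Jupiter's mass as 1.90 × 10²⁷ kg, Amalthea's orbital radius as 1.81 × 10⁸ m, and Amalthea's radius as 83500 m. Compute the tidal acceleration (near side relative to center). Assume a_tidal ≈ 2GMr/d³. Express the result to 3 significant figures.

3.57 × 10⁻³ m/s²

The tidal stretch is the gradient of GM/d² times the body's extent r, hence the 1/d³ dependence.
a_tidal = 2GMr/d³
        = 2 × (6.674 × 10⁻¹¹) × (1.90 × 10²⁷) × (83500) / (1.81 × 10⁸)³
        = 3.57 × 10⁻³ m/s²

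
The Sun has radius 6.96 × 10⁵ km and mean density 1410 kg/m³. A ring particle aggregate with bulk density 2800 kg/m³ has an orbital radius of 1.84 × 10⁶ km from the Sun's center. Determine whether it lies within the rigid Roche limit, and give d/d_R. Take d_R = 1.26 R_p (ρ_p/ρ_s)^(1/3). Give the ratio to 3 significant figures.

outside; d/d_R ≈ 2.64

d_R = 1.26 × (6.96 × 10⁵ km) × (1410/2800)^(1/3) = 6.977 × 10⁵ km
d/d_R = (1.84 × 10⁶) / (6.977 × 10⁵) = 2.64
Since d/d_R > 1, the body is outside the Roche limit.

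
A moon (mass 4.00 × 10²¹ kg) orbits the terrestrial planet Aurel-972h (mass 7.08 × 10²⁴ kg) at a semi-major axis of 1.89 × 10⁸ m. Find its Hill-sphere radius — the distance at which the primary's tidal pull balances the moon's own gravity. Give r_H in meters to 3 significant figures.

r_H ≈ a (m/3M)^(1/3)
    = (1.89 × 10⁸) × (4.00 × 10²¹ / (3 × 7.08 × 10²⁴))^(1/3)
    = 1.08 × 10⁷ m

1.08 × 10⁷ m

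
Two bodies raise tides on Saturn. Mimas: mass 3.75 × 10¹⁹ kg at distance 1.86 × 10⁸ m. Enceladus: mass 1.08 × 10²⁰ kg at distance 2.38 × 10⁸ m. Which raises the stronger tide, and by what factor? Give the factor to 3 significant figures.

Enceladus, by a factor of ≈ 1.37

Tidal acceleration ∝ M/d³, so compare M/d³ for each.
Mimas: (3.75 × 10¹⁹) / (1.86 × 10⁸)³ = 5.828 × 10⁻⁶
Enceladus: (1.08 × 10²⁰) / (2.38 × 10⁸)³ = 8.011 × 10⁻⁶
Ratio (larger/smaller) = 1.37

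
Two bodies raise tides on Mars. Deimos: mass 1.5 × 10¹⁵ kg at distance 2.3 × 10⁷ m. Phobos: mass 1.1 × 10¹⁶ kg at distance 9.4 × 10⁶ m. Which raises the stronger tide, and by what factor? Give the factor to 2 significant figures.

Phobos, by a factor of ≈ 110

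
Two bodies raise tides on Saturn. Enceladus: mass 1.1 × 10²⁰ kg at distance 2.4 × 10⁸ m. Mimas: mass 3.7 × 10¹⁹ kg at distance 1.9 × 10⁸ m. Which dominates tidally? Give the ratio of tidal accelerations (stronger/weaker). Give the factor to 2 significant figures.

Enceladus, by a factor of ≈ 1.5

Compare M/d³ for the two perturbers:
Enceladus: (1.1 × 10²⁰) / (2.4 × 10⁸)³ = 7.957 × 10⁻⁶
Mimas: (3.7 × 10¹⁹) / (1.9 × 10⁸)³ = 5.394 × 10⁻⁶
Ratio (larger/smaller) = 1.5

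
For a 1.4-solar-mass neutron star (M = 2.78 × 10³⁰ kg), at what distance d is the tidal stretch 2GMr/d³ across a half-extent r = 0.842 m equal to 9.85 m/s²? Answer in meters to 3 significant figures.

2GMr/d³ = a_tidal  ⇒  d = (2GMr / a_tidal)^(1/3)
d = (2 × 6.674×10⁻¹¹ × (2.78 × 10³⁰) × (0.842) / (9.85))^(1/3)
  = 3.17 × 10⁶ m

3.17 × 10⁶ m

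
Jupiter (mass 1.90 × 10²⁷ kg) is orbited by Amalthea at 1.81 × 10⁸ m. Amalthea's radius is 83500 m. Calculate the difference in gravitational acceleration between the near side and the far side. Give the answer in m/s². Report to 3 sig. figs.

Δg = 4GMr/d³
   = 4 × (6.674 × 10⁻¹¹) × (1.90 × 10²⁷) × (83500) / (1.81 × 10⁸)³
   = 7.14 × 10⁻³ m/s²

7.14 × 10⁻³ m/s²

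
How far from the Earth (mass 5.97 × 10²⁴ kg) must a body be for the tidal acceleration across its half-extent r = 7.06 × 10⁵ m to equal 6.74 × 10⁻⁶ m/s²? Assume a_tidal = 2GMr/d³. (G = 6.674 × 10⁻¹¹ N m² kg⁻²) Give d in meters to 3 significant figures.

2GMr/d³ = a_tidal  ⇒  d = (2GMr / a_tidal)^(1/3)
d = (2 × 6.674×10⁻¹¹ × (5.97 × 10²⁴) × (7.06 × 10⁵) / (6.74 × 10⁻⁶))^(1/3)
  = 4.37 × 10⁸ m

4.37 × 10⁸ m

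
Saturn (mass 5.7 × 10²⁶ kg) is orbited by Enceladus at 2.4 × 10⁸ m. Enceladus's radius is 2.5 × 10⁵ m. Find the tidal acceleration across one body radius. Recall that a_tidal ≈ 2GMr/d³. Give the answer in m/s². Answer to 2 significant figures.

1.4 × 10⁻³ m/s²

Δg = 2GMr/d³
   = 2 × (6.674 × 10⁻¹¹) × (5.7 × 10²⁶) × (2.5 × 10⁵) / (2.4 × 10⁸)³
   = 1.4 × 10⁻³ m/s²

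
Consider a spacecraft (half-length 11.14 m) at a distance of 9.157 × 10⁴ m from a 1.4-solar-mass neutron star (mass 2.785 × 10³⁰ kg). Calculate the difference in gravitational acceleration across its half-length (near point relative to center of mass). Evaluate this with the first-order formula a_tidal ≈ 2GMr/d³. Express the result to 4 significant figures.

5.393 × 10⁶ m/s²

a_tidal = 2GMr/d³
        = 2 × (6.674 × 10⁻¹¹) × (2.785 × 10³⁰) × (11.14) / (9.157 × 10⁴)³
        = 5.393 × 10⁶ m/s²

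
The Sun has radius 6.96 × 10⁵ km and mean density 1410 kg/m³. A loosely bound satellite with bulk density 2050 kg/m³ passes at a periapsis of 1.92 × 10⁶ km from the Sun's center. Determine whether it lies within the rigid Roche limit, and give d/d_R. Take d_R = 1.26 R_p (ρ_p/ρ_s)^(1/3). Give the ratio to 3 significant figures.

d_R = 1.26 × (6.96 × 10⁵ km) × (1410/2050)^(1/3) = 7.741 × 10⁵ km
d/d_R = (1.92 × 10⁶) / (7.741 × 10⁵) = 2.48
Since d/d_R > 1, the body is outside the Roche limit.

outside; d/d_R ≈ 2.48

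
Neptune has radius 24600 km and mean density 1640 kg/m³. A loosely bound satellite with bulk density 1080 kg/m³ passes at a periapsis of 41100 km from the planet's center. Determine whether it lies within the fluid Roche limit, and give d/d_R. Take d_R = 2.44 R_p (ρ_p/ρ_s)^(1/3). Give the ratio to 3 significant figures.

d_R = 2.44 × (24600 km) × (1640/1080)^(1/3) = 68990 km
d/d_R = (41100) / (68990) = 0.596
Since d/d_R < 1, the body is inside the Roche limit.

inside; d/d_R ≈ 0.596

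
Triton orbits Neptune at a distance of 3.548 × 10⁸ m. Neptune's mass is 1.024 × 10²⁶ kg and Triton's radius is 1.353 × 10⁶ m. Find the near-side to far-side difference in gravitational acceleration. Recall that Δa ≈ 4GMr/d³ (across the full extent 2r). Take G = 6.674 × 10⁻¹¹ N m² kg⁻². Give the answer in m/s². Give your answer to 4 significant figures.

Δa = 4GMr/d³
   = 4 × (6.674 × 10⁻¹¹) × (1.024 × 10²⁶) × (1.353 × 10⁶) / (3.548 × 10⁸)³
   = 8.281 × 10⁻⁴ m/s²

8.281 × 10⁻⁴ m/s²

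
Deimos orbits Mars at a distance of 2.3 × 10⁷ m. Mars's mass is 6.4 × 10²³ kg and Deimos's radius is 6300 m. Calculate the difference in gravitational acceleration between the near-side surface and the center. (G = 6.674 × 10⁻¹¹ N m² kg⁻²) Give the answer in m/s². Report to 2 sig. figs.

4.4 × 10⁻⁵ m/s²

Δa = 2GMr/d³
   = 2 × (6.674 × 10⁻¹¹) × (6.4 × 10²³) × (6300) / (2.3 × 10⁷)³
   = 4.4 × 10⁻⁵ m/s²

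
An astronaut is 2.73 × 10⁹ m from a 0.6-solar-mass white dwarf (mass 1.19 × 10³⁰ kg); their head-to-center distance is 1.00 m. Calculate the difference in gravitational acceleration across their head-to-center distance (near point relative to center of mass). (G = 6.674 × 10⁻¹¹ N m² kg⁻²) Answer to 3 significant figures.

a_tidal = 2GMr/d³
        = 2 × (6.674 × 10⁻¹¹) × (1.19 × 10³⁰) × (1.00) / (2.73 × 10⁹)³
        = 7.81 × 10⁻⁹ m/s²

7.81 × 10⁻⁹ m/s²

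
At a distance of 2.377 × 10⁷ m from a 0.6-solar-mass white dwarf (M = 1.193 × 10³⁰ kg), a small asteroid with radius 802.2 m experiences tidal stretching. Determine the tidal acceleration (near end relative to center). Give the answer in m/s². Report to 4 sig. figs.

Since r ≪ d, expand the inverse-square field across one radius to get the leading 2GMr/d³ term.
Δg = 2GMr/d³
   = 2 × (6.674 × 10⁻¹¹) × (1.193 × 10³⁰) × (802.2) / (2.377 × 10⁷)³
   = 9.512 m/s²

9.512 m/s²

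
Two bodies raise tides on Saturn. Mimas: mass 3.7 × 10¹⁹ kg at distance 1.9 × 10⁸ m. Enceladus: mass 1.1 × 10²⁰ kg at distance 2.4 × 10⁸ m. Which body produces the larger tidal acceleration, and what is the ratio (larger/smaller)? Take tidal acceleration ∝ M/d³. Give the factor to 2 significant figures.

Enceladus, by a factor of ≈ 1.5

The tide-raising term goes as M/d³ (the gradient of a 1/d² field).
Mimas: (3.7 × 10¹⁹) / (1.9 × 10⁸)³ = 5.394 × 10⁻⁶
Enceladus: (1.1 × 10²⁰) / (2.4 × 10⁸)³ = 7.957 × 10⁻⁶
Ratio (larger/smaller) = 1.5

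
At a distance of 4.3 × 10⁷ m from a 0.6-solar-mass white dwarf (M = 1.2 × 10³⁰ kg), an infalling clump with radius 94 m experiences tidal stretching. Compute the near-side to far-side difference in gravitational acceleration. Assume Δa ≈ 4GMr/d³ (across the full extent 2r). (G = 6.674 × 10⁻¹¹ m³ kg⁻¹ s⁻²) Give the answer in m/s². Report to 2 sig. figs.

3.8 × 10⁻¹ m/s²

Δg = 4GMr/d³
   = 4 × (6.674 × 10⁻¹¹) × (1.2 × 10³⁰) × (94) / (4.3 × 10⁷)³
   = 3.8 × 10⁻¹ m/s²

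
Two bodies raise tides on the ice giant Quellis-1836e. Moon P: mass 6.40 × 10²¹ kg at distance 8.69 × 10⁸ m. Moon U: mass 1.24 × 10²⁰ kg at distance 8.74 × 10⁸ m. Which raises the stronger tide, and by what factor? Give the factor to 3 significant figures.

Moon P, by a factor of ≈ 52.5

Tidal acceleration ∝ M/d³, so compare M/d³ for each.
Moon P: (6.40 × 10²¹) / (8.69 × 10⁸)³ = 9.753 × 10⁻⁶
Moon U: (1.24 × 10²⁰) / (8.74 × 10⁸)³ = 1.857 × 10⁻⁷
Ratio (larger/smaller) = 52.5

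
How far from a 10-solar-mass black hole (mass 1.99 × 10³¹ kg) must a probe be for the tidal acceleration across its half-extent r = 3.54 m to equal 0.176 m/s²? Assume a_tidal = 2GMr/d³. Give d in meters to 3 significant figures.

2GMr/d³ = a_tidal  ⇒  d = (2GMr / a_tidal)^(1/3)
d = (2 × 6.674×10⁻¹¹ × (1.99 × 10³¹) × (3.54) / (0.176))^(1/3)
  = 3.77 × 10⁷ m

3.77 × 10⁷ m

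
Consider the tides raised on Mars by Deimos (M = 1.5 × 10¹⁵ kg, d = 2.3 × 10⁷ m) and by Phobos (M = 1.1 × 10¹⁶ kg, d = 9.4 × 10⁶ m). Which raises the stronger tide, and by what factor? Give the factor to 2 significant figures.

Compare M/d³ for the two perturbers:
Deimos: (1.5 × 10¹⁵) / (2.3 × 10⁷)³ = 1.233 × 10⁻⁷
Phobos: (1.1 × 10¹⁶) / (9.4 × 10⁶)³ = 1.324 × 10⁻⁵
Ratio (larger/smaller) = 110

Phobos, by a factor of ≈ 110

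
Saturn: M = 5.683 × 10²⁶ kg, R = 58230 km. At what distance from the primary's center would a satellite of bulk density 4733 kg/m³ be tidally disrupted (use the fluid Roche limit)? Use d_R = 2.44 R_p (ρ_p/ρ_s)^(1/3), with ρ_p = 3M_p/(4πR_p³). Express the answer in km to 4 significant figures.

74670 km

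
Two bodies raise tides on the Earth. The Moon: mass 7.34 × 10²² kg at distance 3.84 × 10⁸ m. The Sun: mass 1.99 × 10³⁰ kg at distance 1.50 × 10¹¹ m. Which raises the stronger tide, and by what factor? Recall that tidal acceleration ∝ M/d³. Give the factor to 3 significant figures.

The Moon, by a factor of ≈ 2.20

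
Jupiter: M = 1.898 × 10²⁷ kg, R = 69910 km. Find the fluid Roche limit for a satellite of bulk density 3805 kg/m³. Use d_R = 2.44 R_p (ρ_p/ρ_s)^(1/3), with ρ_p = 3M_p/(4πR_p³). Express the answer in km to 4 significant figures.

1.200 × 10⁵ km

ρ_p = 3M_p/(4πR_p³) = 3 × (1.898 × 10²⁷) / (4π × (6.991 × 10⁷ m)³) = 1326 kg/m³
d_R = 2.44 × 69910 km × (1326/3805)^(1/3)
    = 1.200 × 10⁵ km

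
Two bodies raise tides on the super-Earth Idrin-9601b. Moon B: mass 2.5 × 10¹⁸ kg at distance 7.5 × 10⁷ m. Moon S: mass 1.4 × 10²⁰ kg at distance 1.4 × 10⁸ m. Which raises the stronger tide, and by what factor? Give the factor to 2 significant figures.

Moon S, by a factor of ≈ 8.6

Tidal stretch scales as M/d³; compute that for each body.
Moon B: (2.5 × 10¹⁸) / (7.5 × 10⁷)³ = 5.926 × 10⁻⁶
Moon S: (1.4 × 10²⁰) / (1.4 × 10⁸)³ = 5.102 × 10⁻⁵
Ratio (larger/smaller) = 8.6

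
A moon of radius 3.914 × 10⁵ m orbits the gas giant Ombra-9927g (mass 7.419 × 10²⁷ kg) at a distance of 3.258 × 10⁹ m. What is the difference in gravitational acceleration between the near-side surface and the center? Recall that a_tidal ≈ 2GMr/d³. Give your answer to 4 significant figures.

Since r ≪ d, expand the inverse-square field across one radius to get the leading 2GMr/d³ term.
Δg = 2GMr/d³
   = 2 × (6.674 × 10⁻¹¹) × (7.419 × 10²⁷) × (3.914 × 10⁵) / (3.258 × 10⁹)³
   = 1.121 × 10⁻⁵ m/s²

1.121 × 10⁻⁵ m/s²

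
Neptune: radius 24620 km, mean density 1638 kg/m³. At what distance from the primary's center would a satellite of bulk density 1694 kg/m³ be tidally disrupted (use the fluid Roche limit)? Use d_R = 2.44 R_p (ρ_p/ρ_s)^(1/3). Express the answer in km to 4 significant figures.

59400 km

d_R = 2.44 × 24620 km × (1638/1694)^(1/3)
    = 59400 km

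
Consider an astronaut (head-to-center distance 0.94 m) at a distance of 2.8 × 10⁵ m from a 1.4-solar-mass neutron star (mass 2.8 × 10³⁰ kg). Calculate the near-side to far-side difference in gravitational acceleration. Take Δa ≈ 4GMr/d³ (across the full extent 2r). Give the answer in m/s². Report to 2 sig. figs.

a_tidal = 4GMr/d³
        = 4 × (6.674 × 10⁻¹¹) × (2.8 × 10³⁰) × (0.94) / (2.8 × 10⁵)³
        = 3.2 × 10⁴ m/s²

3.2 × 10⁴ m/s²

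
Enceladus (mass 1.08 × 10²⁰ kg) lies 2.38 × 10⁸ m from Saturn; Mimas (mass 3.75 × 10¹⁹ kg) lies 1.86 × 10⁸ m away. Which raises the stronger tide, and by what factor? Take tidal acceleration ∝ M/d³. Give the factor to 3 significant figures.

Tidal stretch scales as M/d³; compute that for each body.
Enceladus: (1.08 × 10²⁰) / (2.38 × 10⁸)³ = 8.011 × 10⁻⁶
Mimas: (3.75 × 10¹⁹) / (1.86 × 10⁸)³ = 5.828 × 10⁻⁶
Ratio (larger/smaller) = 1.37

Enceladus, by a factor of ≈ 1.37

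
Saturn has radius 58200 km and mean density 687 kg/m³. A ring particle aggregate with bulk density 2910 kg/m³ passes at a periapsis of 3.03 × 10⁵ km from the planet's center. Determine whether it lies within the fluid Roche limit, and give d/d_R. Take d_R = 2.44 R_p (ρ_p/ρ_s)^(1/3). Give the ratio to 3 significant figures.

outside; d/d_R ≈ 3.45

d_R = 2.44 × (58200 km) × (687/2910)^(1/3) = 87770 km
d/d_R = (3.03 × 10⁵) / (87770) = 3.45
Since d/d_R > 1, the body is outside the Roche limit.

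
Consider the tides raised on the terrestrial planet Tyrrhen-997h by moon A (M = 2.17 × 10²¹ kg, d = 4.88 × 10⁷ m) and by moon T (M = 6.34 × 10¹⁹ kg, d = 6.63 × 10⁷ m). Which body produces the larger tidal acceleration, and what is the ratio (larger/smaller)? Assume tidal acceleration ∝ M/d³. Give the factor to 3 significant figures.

Compare M/d³ for the two perturbers:
Moon A: (2.17 × 10²¹) / (4.88 × 10⁷)³ = 1.867 × 10⁻²
Moon T: (6.34 × 10¹⁹) / (6.63 × 10⁷)³ = 2.175 × 10⁻⁴
Ratio (larger/smaller) = 85.8

Moon A, by a factor of ≈ 85.8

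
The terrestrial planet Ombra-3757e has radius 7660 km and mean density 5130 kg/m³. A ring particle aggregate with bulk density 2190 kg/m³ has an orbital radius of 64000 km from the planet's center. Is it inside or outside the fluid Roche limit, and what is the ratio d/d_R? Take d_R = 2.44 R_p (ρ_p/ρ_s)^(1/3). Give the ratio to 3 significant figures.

outside; d/d_R ≈ 2.58

d_R = 2.44 × (7660 km) × (5130/2190)^(1/3) = 24820 km
d/d_R = (64000) / (24820) = 2.58
Since d/d_R > 1, the body is outside the Roche limit.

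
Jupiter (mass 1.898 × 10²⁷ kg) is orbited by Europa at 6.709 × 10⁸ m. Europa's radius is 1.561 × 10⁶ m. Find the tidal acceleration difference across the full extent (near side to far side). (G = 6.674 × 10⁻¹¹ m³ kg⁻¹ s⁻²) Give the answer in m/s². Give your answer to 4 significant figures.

Δg = 4GMr/d³
   = 4 × (6.674 × 10⁻¹¹) × (1.898 × 10²⁷) × (1.561 × 10⁶) / (6.709 × 10⁸)³
   = 2.619 × 10⁻³ m/s²

2.619 × 10⁻³ m/s²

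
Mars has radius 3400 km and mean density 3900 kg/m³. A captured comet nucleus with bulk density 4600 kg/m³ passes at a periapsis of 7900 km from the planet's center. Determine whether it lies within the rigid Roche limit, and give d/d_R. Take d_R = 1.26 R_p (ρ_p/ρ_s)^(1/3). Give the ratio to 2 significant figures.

d_R = 1.26 × (3400 km) × (3900/4600)^(1/3) = 4055 km
d/d_R = (7900) / (4055) = 1.9
Since d/d_R > 1, the body is outside the Roche limit.

outside; d/d_R ≈ 1.9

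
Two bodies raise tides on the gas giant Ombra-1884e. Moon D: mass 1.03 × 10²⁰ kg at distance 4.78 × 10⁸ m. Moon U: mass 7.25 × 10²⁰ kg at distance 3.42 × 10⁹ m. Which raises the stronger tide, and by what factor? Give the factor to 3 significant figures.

Moon D, by a factor of ≈ 52.0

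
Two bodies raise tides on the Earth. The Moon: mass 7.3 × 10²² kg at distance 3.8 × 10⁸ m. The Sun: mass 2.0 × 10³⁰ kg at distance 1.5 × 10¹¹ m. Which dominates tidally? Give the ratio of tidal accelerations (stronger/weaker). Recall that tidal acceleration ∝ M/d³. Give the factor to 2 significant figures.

Compare M/d³ for the two perturbers:
The Moon: (7.3 × 10²²) / (3.8 × 10⁸)³ = 1.330 × 10⁻³
The Sun: (2.0 × 10³⁰) / (1.5 × 10¹¹)³ = 5.926 × 10⁻⁴
Ratio (larger/smaller) = 2.2

The Moon, by a factor of ≈ 2.2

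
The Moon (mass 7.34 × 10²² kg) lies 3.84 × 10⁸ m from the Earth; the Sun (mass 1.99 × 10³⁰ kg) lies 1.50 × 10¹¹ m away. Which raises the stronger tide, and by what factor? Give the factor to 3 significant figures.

The Moon, by a factor of ≈ 2.20

Compare M/d³ for the two perturbers:
The Moon: (7.34 × 10²²) / (3.84 × 10⁸)³ = 1.296 × 10⁻³
The Sun: (1.99 × 10³⁰) / (1.50 × 10¹¹)³ = 5.896 × 10⁻⁴
Ratio (larger/smaller) = 2.20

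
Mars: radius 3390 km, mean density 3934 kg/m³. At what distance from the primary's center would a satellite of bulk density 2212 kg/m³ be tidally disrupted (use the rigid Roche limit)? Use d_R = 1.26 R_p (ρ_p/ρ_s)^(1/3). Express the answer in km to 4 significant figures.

d_R = 1.26 × 3390 km × (3934/2212)^(1/3)
    = 5175 km

5175 km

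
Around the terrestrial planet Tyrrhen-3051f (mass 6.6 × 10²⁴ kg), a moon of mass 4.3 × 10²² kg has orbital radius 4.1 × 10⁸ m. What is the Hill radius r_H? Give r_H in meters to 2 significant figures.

5.3 × 10⁷ m

r_H ≈ a (m/3M)^(1/3)
    = (4.1 × 10⁸) × (4.3 × 10²² / (3 × 6.6 × 10²⁴))^(1/3)
    = 5.3 × 10⁷ m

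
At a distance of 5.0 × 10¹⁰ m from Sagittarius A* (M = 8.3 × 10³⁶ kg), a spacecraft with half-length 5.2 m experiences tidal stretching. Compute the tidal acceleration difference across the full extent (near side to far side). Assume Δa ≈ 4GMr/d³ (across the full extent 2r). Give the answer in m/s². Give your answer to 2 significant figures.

9.2 × 10⁻⁵ m/s²

Differencing GM/(d−r)² and GM/(d+r)² to first order in r/d gives 4GMr/d³.
a_tidal = 4GMr/d³
        = 4 × (6.674 × 10⁻¹¹) × (8.3 × 10³⁶) × (5.2) / (5.0 × 10¹⁰)³
        = 9.2 × 10⁻⁵ m/s²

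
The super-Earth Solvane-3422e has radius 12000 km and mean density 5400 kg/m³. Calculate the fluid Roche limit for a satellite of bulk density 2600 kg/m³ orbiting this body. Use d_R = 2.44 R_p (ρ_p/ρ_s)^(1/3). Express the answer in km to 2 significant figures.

d_R = 2.44 × 12000 km × (5400/2600)^(1/3)
    = 37000 km

37000 km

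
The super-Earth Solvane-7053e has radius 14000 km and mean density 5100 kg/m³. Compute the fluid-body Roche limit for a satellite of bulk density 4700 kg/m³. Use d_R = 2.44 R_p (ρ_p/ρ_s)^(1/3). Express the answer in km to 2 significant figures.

35000 km

d_R = 2.44 × 14000 km × (5100/4700)^(1/3)
    = 35000 km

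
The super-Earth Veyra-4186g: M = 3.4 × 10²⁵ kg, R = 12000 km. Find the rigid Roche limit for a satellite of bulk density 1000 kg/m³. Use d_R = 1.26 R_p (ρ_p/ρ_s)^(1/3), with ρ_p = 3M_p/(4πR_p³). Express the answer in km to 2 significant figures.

ρ_p = 3M_p/(4πR_p³) = 3 × (3.4 × 10²⁵) / (4π × (1.2 × 10⁷ m)³) = 4700 kg/m³
d_R = 1.26 × 12000 km × (4700/1000)^(1/3)
    = 25000 km

25000 km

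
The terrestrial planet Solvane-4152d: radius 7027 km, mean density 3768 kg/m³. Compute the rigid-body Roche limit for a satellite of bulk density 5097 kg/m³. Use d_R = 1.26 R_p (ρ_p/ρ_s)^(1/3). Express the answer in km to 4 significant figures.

d_R = 1.26 × 7027 km × (3768/5097)^(1/3)
    = 8006 km

8006 km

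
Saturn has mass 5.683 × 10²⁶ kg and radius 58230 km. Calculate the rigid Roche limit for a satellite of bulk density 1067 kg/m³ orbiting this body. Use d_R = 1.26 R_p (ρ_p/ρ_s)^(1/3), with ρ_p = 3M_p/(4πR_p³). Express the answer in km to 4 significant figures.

63360 km

ρ_p = 3M_p/(4πR_p³) = 3 × (5.683 × 10²⁶) / (4π × (5.823 × 10⁷ m)³) = 687.1 kg/m³
d_R = 1.26 × 58230 km × (687.1/1067)^(1/3)
    = 63360 km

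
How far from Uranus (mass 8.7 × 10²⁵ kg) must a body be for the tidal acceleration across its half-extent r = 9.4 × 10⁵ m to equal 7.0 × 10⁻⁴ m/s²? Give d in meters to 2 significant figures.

2GMr/d³ = a_tidal  ⇒  d = (2GMr / a_tidal)^(1/3)
d = (2 × 6.674×10⁻¹¹ × (8.7 × 10²⁵) × (9.4 × 10⁵) / (7.0 × 10⁻⁴))^(1/3)
  = 2.5 × 10⁸ m

2.5 × 10⁸ m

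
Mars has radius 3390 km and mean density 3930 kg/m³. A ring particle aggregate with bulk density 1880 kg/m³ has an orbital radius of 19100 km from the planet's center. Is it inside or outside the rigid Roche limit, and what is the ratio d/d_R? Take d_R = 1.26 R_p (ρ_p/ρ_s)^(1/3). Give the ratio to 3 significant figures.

d_R = 1.26 × (3390 km) × (3930/1880)^(1/3) = 5462 km
d/d_R = (19100) / (5462) = 3.50
Since d/d_R > 1, the body is outside the Roche limit.

outside; d/d_R ≈ 3.50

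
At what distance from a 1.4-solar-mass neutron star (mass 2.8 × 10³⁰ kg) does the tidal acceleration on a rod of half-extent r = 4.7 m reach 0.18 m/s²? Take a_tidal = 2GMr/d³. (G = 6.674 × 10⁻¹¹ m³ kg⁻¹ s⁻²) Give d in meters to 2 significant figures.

2.1 × 10⁷ m

2GMr/d³ = a_tidal  ⇒  d = (2GMr / a_tidal)^(1/3)
d = (2 × 6.674×10⁻¹¹ × (2.8 × 10³⁰) × (4.7) / (0.18))^(1/3)
  = 2.1 × 10⁷ m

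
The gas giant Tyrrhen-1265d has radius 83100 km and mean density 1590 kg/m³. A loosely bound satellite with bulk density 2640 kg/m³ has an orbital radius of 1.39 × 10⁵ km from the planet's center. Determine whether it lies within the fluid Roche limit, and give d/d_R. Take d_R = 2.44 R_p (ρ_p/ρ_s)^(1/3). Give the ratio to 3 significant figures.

inside; d/d_R ≈ 0.812

d_R = 2.44 × (83100 km) × (1590/2640)^(1/3) = 1.712 × 10⁵ km
d/d_R = (1.39 × 10⁵) / (1.712 × 10⁵) = 0.812
Since d/d_R < 1, the body is inside the Roche limit.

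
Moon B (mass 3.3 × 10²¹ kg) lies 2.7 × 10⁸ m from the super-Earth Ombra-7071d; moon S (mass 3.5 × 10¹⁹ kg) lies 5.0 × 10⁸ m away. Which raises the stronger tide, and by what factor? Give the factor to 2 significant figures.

Moon B, by a factor of ≈ 600

The tide-raising term goes as M/d³ (the gradient of a 1/d² field).
Moon B: (3.3 × 10²¹) / (2.7 × 10⁸)³ = 1.677 × 10⁻⁴
Moon S: (3.5 × 10¹⁹) / (5.0 × 10⁸)³ = 2.800 × 10⁻⁷
Ratio (larger/smaller) = 600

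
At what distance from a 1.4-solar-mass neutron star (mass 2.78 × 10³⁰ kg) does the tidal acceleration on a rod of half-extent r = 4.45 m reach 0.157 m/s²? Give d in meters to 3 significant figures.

2GMr/d³ = a_tidal  ⇒  d = (2GMr / a_tidal)^(1/3)
d = (2 × 6.674×10⁻¹¹ × (2.78 × 10³⁰) × (4.45) / (0.157))^(1/3)
  = 2.19 × 10⁷ m

2.19 × 10⁷ m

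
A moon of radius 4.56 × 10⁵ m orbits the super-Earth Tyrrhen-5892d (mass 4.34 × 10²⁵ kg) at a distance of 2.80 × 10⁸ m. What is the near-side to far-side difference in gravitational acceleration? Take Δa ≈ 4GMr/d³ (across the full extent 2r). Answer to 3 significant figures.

The field gradient is 2GM/d³; across the full diameter 2r the difference is 4GMr/d³.
Δg = 4GMr/d³
   = 4 × (6.674 × 10⁻¹¹) × (4.34 × 10²⁵) × (4.56 × 10⁵) / (2.80 × 10⁸)³
   = 2.41 × 10⁻⁴ m/s²

2.41 × 10⁻⁴ m/s²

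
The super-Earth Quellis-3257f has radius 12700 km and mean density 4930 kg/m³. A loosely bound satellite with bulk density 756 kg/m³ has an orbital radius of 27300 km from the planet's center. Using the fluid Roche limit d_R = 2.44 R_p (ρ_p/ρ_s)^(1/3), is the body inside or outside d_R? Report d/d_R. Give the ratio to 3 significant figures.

d_R = 2.44 × (12700 km) × (4930/756)^(1/3) = 57890 km
d/d_R = (27300) / (57890) = 0.472
Since d/d_R < 1, the body is inside the Roche limit.

inside; d/d_R ≈ 0.472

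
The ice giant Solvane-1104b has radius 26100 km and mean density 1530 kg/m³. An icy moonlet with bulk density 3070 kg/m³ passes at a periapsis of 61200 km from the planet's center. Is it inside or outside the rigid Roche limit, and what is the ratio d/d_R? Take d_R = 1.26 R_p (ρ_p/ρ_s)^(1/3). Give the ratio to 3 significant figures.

d_R = 1.26 × (26100 km) × (1530/3070)^(1/3) = 26070 km
d/d_R = (61200) / (26070) = 2.35
Since d/d_R > 1, the body is outside the Roche limit.

outside; d/d_R ≈ 2.35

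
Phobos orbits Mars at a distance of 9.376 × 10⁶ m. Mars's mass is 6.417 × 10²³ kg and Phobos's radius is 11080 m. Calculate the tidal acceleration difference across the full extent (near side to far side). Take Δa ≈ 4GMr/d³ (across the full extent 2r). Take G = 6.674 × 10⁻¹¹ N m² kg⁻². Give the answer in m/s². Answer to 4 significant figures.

2.303 × 10⁻³ m/s²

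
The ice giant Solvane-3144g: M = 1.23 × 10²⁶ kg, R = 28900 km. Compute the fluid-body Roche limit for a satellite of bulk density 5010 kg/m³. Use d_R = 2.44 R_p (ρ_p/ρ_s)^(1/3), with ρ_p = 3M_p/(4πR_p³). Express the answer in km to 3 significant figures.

ρ_p = 3M_p/(4πR_p³) = 3 × (1.23 × 10²⁶) / (4π × (2.89 × 10⁷ m)³) = 1220 kg/m³
d_R = 2.44 × 28900 km × (1220/5010)^(1/3)
    = 44000 km

44000 km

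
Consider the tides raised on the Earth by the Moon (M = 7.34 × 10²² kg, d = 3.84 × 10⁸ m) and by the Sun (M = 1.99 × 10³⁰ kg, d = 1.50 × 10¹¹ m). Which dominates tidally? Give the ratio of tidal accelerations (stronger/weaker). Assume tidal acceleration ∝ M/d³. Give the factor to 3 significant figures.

The Moon, by a factor of ≈ 2.20

Tidal acceleration ∝ M/d³, so compare M/d³ for each.
The Moon: (7.34 × 10²²) / (3.84 × 10⁸)³ = 1.296 × 10⁻³
The Sun: (1.99 × 10³⁰) / (1.50 × 10¹¹)³ = 5.896 × 10⁻⁴
Ratio (larger/smaller) = 2.20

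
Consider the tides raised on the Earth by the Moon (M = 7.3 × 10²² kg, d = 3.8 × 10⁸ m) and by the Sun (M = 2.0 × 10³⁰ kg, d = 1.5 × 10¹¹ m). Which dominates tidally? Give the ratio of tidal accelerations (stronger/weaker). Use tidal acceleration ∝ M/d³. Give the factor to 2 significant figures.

The Moon, by a factor of ≈ 2.2

The tide-raising term goes as M/d³ (the gradient of a 1/d² field).
The Moon: (7.3 × 10²²) / (3.8 × 10⁸)³ = 1.330 × 10⁻³
The Sun: (2.0 × 10³⁰) / (1.5 × 10¹¹)³ = 5.926 × 10⁻⁴
Ratio (larger/smaller) = 2.2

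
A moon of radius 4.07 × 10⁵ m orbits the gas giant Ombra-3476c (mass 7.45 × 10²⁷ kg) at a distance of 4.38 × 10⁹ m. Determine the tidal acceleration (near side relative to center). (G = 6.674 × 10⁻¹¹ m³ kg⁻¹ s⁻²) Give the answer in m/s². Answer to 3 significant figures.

Differencing GM/(d−r)² and GM/d² to first order in r/d gives 2GMr/d³.
Δg = 2GMr/d³
   = 2 × (6.674 × 10⁻¹¹) × (7.45 × 10²⁷) × (4.07 × 10⁵) / (4.38 × 10⁹)³
   = 4.82 × 10⁻⁶ m/s²

4.82 × 10⁻⁶ m/s²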